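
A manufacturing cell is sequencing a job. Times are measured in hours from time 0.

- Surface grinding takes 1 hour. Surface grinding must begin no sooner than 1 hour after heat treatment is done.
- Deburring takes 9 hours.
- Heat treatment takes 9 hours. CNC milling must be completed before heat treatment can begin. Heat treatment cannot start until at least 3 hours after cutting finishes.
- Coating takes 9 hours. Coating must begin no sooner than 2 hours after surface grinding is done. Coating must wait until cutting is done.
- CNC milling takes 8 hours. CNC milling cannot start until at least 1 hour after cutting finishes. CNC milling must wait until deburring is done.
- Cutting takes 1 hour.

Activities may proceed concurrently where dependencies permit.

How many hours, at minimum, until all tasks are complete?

39

Deburring can start immediately at hour 0; it finishes at hour 9.
Cutting has no prerequisites, so it starts at hour 0 and finishes at hour 1.
CNC milling cannot start until cutting (finishes hour 1, plus 1-hour gap → hour 2); deburring (finishes hour 9). The controlling bound is hour 9, so CNC milling finishes at 9 + 8 = hour 17.
Heat treatment has to wait for CNC milling (finishes hour 17); cutting (finishes hour 1, plus 3-hour gap → hour 4). The latest of these is hour 17, so heat treatment runs hour 17 to 17 + 9 = hour 26.
Surface grinding cannot begin until heat treatment (finishes hour 26, plus 1-hour gap → hour 27). It runs from hour 27 to 27 + 1 = hour 28.
Coating cannot start until surface grinding (finishes hour 28, plus 2-hour gap → hour 30); cutting (finishes hour 1). The controlling bound is hour 30, so coating finishes at 30 + 9 = hour 39.
All tasks are finished once the last one completes. Finish times: Cutting at 1, Deburring at 9, CNC milling at 17, Heat treatment at 26, Surface grinding at 28, Coating at 39. The latest is hour 39.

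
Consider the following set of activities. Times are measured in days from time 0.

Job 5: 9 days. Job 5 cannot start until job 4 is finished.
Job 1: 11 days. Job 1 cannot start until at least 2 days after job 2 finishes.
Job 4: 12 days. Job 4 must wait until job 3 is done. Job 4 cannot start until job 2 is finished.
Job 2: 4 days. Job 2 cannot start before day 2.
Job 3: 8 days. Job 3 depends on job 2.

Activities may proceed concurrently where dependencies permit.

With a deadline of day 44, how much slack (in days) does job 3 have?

9

After its own release at day 2, job 2 can start at day 2 and finishes at day 6.
After job 2 (finishes day 6), job 3 can start at day 6 and finishes at day 14.

Working backward from the deadline:
Nothing follows job 5; the deadline of day 44 is its only limit. It must start by 44 − 9 = day 35.
Since job 5 (must start by day 35) depends on it, job 4 must finish by day 35. Backing off its 12-day duration gives a latest start of day 23.
Job 3 must finish before job 4 (must start by day 23). With an 8-day duration, job 3 must start by 23 − 8 = day 15.
So job 3 can start as early as day 6 and as late as day 15, giving 15 − 6 = 9 days of slack.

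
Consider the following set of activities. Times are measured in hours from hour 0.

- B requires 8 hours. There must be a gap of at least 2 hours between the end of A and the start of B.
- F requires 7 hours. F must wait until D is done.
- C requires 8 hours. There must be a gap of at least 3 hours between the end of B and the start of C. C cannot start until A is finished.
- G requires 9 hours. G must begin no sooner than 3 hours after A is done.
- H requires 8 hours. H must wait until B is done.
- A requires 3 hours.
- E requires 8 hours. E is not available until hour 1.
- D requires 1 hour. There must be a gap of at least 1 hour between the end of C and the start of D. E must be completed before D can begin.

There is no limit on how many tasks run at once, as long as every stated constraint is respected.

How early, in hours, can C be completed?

24

A can start immediately at hour 0; it finishes at hour 3.
B cannot begin until A (finishes hour 3, plus 2-hour gap → hour 5). It runs from hour 5 to 5 + 8 = hour 13.
C has to wait for B (finishes hour 13, plus 3-hour gap → hour 16); A (finishes hour 3). The latest of these is hour 16, so C runs hour 16 to 16 + 8 = hour 24.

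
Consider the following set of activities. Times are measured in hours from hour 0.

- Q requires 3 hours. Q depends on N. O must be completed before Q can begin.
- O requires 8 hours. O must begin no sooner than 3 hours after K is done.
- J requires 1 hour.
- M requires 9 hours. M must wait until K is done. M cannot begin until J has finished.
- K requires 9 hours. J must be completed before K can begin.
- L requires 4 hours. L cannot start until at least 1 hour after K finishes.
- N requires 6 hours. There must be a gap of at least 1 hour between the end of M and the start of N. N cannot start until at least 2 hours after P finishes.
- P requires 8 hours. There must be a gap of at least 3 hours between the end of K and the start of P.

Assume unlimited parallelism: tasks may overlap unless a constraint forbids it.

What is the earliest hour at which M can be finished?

19

J can start immediately at hour 0; it finishes at hour 1.
K cannot begin until J (finishes hour 1). It runs from hour 1 to 1 + 9 = hour 10.
M cannot start until K (finishes hour 10); J (finishes hour 1). The controlling bound is hour 10, so M finishes at 10 + 9 = hour 19.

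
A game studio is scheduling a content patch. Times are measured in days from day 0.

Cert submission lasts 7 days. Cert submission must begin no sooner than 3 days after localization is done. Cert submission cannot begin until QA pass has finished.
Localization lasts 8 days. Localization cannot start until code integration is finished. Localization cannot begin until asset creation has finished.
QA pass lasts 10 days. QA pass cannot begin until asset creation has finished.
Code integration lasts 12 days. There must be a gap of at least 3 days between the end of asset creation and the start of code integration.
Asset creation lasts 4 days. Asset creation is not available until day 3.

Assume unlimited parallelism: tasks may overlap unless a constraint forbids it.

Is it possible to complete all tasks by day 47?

Asset creation waits on its own release at day 3, so it starts at day 3 and finishes at 3 + 4 = day 7.
After asset creation (finishes day 7), QA pass can start at day 7 and finishes at day 17.
Code integration waits on asset creation (finishes day 7, plus 3-day gap → day 10), so it starts at day 10 and finishes at 10 + 12 = day 22.
Localization cannot start until code integration (finishes day 22); asset creation (finishes day 7). The controlling bound is day 22, so localization finishes at 22 + 8 = day 30.
Cert submission needs all of localization (finishes day 30, plus 3-day gap → day 33); QA pass (finishes day 17). That puts its earliest start at day 33; it finishes at 33 + 7 = day 40.
Every task is finished by day 40, which is no later than the deadline of 47, so the schedule is feasible.

Yes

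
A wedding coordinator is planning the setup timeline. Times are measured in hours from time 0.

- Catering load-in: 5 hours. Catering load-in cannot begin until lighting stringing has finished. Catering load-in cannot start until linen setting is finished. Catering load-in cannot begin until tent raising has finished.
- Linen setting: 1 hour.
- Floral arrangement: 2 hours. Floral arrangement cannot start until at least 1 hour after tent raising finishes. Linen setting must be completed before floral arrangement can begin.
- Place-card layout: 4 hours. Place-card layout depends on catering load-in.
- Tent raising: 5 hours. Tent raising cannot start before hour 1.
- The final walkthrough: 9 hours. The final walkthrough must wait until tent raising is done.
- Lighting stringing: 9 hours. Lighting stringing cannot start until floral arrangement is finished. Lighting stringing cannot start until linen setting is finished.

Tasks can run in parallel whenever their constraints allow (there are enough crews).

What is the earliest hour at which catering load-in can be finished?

23

Linen setting can start immediately at hour 0; it finishes at hour 1.
After its own release at hour 1, tent raising can start at hour 1 and finishes at hour 6.
Floral arrangement needs all of tent raising (finishes hour 6, plus 1-hour gap → hour 7); linen setting (finishes hour 1). That puts its earliest start at hour 7; it finishes at 7 + 2 = hour 9.
For lighting stringing: floral arrangement (finishes hour 9); linen setting (finishes hour 1). Taking the maximum gives a start of hour 9, and it finishes at 9 + 9 = hour 18.
Catering load-in cannot start until lighting stringing (finishes hour 18); linen setting (finishes hour 1); tent raising (finishes hour 6). The controlling bound is hour 18, so catering load-in finishes at 18 + 5 = hour 23.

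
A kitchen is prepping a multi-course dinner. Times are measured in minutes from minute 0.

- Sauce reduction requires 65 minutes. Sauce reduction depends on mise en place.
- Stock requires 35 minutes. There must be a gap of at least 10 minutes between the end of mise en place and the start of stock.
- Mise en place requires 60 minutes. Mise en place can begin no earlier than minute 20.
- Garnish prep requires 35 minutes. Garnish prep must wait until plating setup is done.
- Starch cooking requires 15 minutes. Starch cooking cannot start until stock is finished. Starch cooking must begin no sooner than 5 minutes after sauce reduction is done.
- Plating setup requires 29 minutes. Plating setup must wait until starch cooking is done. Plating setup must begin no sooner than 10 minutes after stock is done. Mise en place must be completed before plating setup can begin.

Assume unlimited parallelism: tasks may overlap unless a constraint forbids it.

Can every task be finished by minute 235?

Yes

Mise en place waits on its own release at minute 20, so it starts at minute 20 and finishes at 20 + 60 = minute 80.
Sauce reduction cannot begin until mise en place (finishes minute 80). It runs from minute 80 to 80 + 65 = minute 145.
After mise en place (finishes minute 80, plus 10-minute gap → minute 90), stock can start at minute 90 and finishes at minute 125.
Starch cooking needs all of stock (finishes minute 125); sauce reduction (finishes minute 145, plus 5-minute gap → minute 150). That puts its earliest start at minute 150; it finishes at 150 + 15 = minute 165.
Plating setup cannot start until starch cooking (finishes minute 165); stock (finishes minute 125, plus 10-minute gap → minute 135); mise en place (finishes minute 80). The controlling bound is minute 165, so plating setup finishes at 165 + 29 = minute 194.
After plating setup (finishes minute 194), garnish prep can start at minute 194 and finishes at minute 229.
Every task is finished by minute 229, which is no later than the deadline of 235, so the schedule is feasible.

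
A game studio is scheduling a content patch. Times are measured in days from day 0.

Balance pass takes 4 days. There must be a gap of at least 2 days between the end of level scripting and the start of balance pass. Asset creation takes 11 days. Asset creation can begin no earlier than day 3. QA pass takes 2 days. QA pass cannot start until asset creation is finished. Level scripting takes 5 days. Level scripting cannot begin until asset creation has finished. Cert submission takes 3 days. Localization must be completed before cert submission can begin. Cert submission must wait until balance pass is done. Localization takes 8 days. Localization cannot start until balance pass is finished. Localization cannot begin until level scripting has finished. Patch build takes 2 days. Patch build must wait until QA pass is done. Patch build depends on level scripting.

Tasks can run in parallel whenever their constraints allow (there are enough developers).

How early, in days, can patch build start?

19

Asset creation waits on its own release at day 3, so it starts at day 3 and finishes at 3 + 11 = day 14.
QA pass cannot begin until asset creation (finishes day 14). It runs from day 14 to 14 + 2 = day 16.
After asset creation (finishes day 14), level scripting can start at day 14 and finishes at day 19.
Patch build waits on QA pass (finishes day 16); level scripting (finishes day 19). The latest of these is day 19, which is the earliest patch build can start.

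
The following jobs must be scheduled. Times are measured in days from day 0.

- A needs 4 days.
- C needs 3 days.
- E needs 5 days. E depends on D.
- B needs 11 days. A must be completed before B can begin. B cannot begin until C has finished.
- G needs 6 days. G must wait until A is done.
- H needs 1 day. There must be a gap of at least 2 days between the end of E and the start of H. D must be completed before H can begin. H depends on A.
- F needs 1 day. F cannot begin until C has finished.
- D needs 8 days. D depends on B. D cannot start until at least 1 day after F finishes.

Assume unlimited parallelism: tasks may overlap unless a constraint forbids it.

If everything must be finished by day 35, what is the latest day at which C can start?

H must finish by day 35; it takes 1 day, so it must start by 35 − 1 = day 34.
E must finish before H (must start by day 34, minus 2-day gap → day 32). With a 5-day duration, E must start by 32 − 5 = day 27.
D feeds E (must start by day 27); H (must start by day 34). Taking the minimum, D must finish by day 27 and start by 27 − 8 = day 19.
B has to be done before D (must start by day 19). That means finishing by day 19, i.e. starting by 19 − 11 = day 8.
F feeds into D (must start by day 19, minus 1-day gap → day 18); so F must finish by day 18 and therefore start by day 17.
For C: B (must start by day 8); F (must start by day 17). The most restrictive is day 8; with a 3-day duration, C must start by day 5.

5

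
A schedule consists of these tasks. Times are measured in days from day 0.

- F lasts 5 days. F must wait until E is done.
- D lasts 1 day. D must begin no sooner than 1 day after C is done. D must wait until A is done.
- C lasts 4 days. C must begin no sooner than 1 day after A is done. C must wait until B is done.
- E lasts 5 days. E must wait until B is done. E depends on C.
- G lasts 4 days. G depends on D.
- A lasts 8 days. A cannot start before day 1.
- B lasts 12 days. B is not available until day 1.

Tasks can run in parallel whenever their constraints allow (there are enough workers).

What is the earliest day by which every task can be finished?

27

After its own release at day 1, B can start at day 1 and finishes at day 13.
After its own release at day 1, A can start at day 1 and finishes at day 9.
C needs all of A (finishes day 9, plus 1-day gap → day 10); B (finishes day 13). That puts its earliest start at day 13; it finishes at 13 + 4 = day 17.
For E: B (finishes day 13); C (finishes day 17). Taking the maximum gives a start of day 17, and it finishes at 17 + 5 = day 22.
After E (finishes day 22), F can start at day 22 and finishes at day 27.
For D: C (finishes day 17, plus 1-day gap → day 18); A (finishes day 9). Taking the maximum gives a start of day 18, and it finishes at 18 + 1 = day 19.
G waits on D (finishes day 19), so it starts at day 19 and finishes at 19 + 4 = day 23.
All tasks are finished once the last one completes. Finish times: A at 9, B at 13, C at 17, D at 19, E at 22, F at 27, G at 23. The latest is day 27.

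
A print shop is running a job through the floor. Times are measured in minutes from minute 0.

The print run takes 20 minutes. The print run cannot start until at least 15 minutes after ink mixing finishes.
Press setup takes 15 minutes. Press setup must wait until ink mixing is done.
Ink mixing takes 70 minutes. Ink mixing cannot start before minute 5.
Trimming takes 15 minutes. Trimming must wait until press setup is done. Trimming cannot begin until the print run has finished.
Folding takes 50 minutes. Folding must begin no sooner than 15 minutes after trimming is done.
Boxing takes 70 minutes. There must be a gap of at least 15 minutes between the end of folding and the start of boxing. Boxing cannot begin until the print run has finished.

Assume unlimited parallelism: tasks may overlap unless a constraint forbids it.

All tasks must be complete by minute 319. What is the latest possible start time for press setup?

139

Boxing must finish by minute 319; it takes 70 minutes, so it must start by 319 − 70 = minute 249.
Folding must finish before boxing (must start by minute 249, minus 15-minute gap → minute 234). With a 50-minute duration, folding must start by 234 − 50 = minute 184.
Since folding (must start by minute 184, minus 15-minute gap → minute 169) depends on it, trimming must finish by minute 169. Backing off its 15-minute duration gives a latest start of minute 154.
Press setup must finish before trimming (must start by minute 154). With a 15-minute duration, press setup must start by 154 − 15 = minute 139.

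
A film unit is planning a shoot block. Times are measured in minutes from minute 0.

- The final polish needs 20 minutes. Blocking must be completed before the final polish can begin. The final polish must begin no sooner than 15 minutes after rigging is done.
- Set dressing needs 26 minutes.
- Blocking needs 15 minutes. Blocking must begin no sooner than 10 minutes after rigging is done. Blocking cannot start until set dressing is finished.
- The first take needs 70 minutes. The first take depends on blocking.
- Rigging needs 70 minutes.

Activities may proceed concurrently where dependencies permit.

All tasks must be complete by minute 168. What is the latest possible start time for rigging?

The final polish must finish by minute 168; it takes 20 minutes, so it must start by 168 − 20 = minute 148.
To finish by minute 168, the first take (duration 70) must start no later than minute 98.
For blocking: the final polish (must start by minute 148); the first take (must start by minute 98). The most restrictive is minute 98; with a 15-minute duration, blocking must start by minute 83.
For rigging: blocking (must start by minute 83, minus 10-minute gap → minute 73); the final polish (must start by minute 148, minus 15-minute gap → minute 133). The most restrictive is minute 73; with a 70-minute duration, rigging must start by minute 3.

3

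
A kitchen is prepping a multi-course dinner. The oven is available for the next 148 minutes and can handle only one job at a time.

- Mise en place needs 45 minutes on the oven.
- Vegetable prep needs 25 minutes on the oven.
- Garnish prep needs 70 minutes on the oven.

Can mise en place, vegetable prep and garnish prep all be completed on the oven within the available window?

Running back to back, the jobs need 45 + 25 + 70 = 140 minutes on the oven.
Since 140 ≤ 148, they fit within the window.

Yes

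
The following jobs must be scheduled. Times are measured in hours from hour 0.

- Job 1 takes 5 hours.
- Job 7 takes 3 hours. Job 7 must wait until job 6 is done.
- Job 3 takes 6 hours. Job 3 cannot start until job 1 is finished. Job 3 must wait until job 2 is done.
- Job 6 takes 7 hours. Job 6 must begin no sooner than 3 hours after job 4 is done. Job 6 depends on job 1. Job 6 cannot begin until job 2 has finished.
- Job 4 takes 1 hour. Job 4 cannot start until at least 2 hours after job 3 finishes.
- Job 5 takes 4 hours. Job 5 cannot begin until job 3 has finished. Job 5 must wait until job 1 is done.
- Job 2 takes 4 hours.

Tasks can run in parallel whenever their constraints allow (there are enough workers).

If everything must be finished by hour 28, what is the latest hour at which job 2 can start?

2

Job 7 must finish by hour 28; it takes 3 hours, so it must start by 28 − 3 = hour 25.
Job 6 feeds into job 7 (must start by hour 25); so job 6 must finish by hour 25 and therefore start by hour 18.
Since job 6 (must start by hour 18, minus 3-hour gap → hour 15) depends on it, job 4 must finish by hour 15. Backing off its 1-hour duration gives a latest start of hour 14.
Job 5 has no dependents, so it just needs to finish by hour 28. Starting by 28 − 4 = hour 24 achieves that.
Job 3 must finish in time for job 4 (must start by hour 14, minus 2-hour gap → hour 12); job 5 (must start by hour 24). The tightest is hour 12, so job 3 must start by 12 − 6 = hour 6.
Job 2 feeds job 3 (must start by hour 6); job 6 (must start by hour 18). Taking the minimum, job 2 must finish by hour 6 and start by 6 − 4 = hour 2.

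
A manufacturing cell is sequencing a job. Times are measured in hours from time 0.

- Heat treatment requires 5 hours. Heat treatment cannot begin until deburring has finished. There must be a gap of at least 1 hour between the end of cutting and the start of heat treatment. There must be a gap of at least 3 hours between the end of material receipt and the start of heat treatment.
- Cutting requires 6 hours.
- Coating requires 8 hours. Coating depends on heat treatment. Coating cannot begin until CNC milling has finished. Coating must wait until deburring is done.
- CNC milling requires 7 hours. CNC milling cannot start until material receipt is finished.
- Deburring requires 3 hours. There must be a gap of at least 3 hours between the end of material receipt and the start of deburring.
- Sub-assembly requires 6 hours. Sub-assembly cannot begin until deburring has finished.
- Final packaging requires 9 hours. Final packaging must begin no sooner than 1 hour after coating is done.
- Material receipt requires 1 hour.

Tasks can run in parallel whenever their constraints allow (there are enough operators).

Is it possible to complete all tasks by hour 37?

Nothing blocks cutting, so it runs from hour 0 to hour 6.
Material receipt can start immediately at hour 0; it finishes at hour 1.
CNC milling waits on material receipt (finishes hour 1), so it starts at hour 1 and finishes at 1 + 7 = hour 8.
After material receipt (finishes hour 1, plus 3-hour gap → hour 4), deburring can start at hour 4 and finishes at hour 7.
Sub-assembly cannot begin until deburring (finishes hour 7). It runs from hour 7 to 7 + 6 = hour 13.
For heat treatment: deburring (finishes hour 7); cutting (finishes hour 6, plus 1-hour gap → hour 7); material receipt (finishes hour 1, plus 3-hour gap → hour 4). Taking the maximum gives a start of hour 7, and it finishes at 7 + 5 = hour 12.
For coating: heat treatment (finishes hour 12); CNC milling (finishes hour 8); deburring (finishes hour 7). Taking the maximum gives a start of hour 12, and it finishes at 12 + 8 = hour 20.
Final packaging waits on coating (finishes hour 20, plus 1-hour gap → hour 21), so it starts at hour 21 and finishes at 21 + 9 = hour 30.
Every task is finished by hour 30, which is no later than the deadline of 37, so the schedule is feasible.

Yes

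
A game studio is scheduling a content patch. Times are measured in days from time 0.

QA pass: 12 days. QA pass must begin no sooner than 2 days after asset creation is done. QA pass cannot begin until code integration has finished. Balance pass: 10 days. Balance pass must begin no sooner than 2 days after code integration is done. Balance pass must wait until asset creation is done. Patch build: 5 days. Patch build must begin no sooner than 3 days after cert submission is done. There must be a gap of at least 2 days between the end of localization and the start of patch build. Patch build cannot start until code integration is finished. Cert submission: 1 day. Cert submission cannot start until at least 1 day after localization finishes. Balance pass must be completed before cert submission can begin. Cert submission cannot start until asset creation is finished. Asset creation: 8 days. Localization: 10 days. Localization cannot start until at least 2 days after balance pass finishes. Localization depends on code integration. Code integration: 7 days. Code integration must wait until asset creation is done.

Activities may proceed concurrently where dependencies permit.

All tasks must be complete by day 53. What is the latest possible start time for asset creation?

4

To finish by day 53, patch build (duration 5) must start no later than day 48.
Since patch build (must start by day 48, minus 3-day gap → day 45) depends on it, cert submission must finish by day 45. Backing off its 1-day duration gives a latest start of day 44.
Localization has several dependents: cert submission (must start by day 44, minus 1-day gap → day 43); patch build (must start by day 48, minus 2-day gap → day 46). The earliest of those limits is day 43, so localization must start by 43 − 10 = day 33.
Balance pass has several dependents: localization (must start by day 33, minus 2-day gap → day 31); cert submission (must start by day 44). The earliest of those limits is day 31, so balance pass must start by 31 − 10 = day 21.
Nothing follows QA pass; the deadline of day 53 is its only limit. It must start by 53 − 12 = day 41.
Code integration has several dependents: balance pass (must start by day 21, minus 2-day gap → day 19); localization (must start by day 33); QA pass (must start by day 41); patch build (must start by day 48). The earliest of those limits is day 19, so code integration must start by 19 − 7 = day 12.
Asset creation feeds code integration (must start by day 12); balance pass (must start by day 21); QA pass (must start by day 41, minus 2-day gap → day 39); cert submission (must start by day 44). Taking the minimum, asset creation must finish by day 12 and start by 12 − 8 = day 4.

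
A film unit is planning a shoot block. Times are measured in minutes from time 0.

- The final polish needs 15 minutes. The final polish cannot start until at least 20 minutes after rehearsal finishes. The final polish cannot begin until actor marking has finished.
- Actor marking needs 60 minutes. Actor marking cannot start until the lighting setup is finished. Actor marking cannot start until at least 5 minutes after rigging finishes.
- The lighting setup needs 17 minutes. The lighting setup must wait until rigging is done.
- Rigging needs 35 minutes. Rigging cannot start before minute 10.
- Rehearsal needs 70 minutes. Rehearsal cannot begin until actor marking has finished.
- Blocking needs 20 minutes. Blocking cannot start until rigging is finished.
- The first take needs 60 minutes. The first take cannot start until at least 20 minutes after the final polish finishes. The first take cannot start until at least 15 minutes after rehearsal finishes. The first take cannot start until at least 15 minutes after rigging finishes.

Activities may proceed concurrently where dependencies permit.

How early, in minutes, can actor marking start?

62

Rigging waits on its own release at minute 10, so it starts at minute 10 and finishes at 10 + 35 = minute 45.
The lighting setup waits on rigging (finishes minute 45), so it starts at minute 45 and finishes at 45 + 17 = minute 62.
Actor marking waits on the lighting setup (finishes minute 62); rigging (finishes minute 45, plus 5-minute gap → minute 50). The latest of these is minute 62, which is the earliest actor marking can start.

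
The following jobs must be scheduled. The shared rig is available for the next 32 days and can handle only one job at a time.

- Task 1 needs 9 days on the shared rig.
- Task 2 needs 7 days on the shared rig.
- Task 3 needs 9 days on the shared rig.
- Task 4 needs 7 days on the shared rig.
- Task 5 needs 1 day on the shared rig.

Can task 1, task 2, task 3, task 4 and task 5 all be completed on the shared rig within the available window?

Running back to back, the jobs need 9 + 7 + 9 + 7 + 1 = 33 days on the shared rig.
Since 33 > 32, they cannot all fit.

No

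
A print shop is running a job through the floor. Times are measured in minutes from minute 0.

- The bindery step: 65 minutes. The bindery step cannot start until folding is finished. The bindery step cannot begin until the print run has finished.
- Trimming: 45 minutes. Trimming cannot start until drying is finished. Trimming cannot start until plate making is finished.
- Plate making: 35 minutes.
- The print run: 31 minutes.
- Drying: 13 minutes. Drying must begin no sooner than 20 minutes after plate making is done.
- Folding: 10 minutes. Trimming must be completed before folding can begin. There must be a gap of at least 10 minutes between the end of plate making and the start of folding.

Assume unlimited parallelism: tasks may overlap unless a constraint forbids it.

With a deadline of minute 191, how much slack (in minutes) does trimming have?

Nothing blocks plate making, so it runs from minute 0 to minute 35.
After plate making (finishes minute 35, plus 20-minute gap → minute 55), drying can start at minute 55 and finishes at minute 68.
Trimming cannot start until drying (finishes minute 68); plate making (finishes minute 35). The controlling bound is minute 68, so trimming finishes at 68 + 45 = minute 113.

Working backward from the deadline:
The bindery step must finish by minute 191; it takes 65 minutes, so it must start by 191 − 65 = minute 126.
Folding must finish before the bindery step (must start by minute 126). With a 10-minute duration, folding must start by 126 − 10 = minute 116.
Trimming feeds into folding (must start by minute 116); so trimming must finish by minute 116 and therefore start by minute 71.
So trimming can start as early as minute 68 and as late as minute 71, giving 71 − 68 = 3 minutes of slack.

3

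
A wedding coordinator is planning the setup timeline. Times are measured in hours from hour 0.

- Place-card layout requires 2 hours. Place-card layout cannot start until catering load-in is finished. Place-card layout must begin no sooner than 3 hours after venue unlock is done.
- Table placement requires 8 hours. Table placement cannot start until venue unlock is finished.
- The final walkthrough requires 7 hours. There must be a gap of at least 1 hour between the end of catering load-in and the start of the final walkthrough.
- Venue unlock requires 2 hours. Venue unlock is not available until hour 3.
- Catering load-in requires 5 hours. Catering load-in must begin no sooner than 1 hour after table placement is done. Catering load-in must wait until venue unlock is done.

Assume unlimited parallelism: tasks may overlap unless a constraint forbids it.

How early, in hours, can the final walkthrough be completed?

27

Venue unlock waits on its own release at hour 3, so it starts at hour 3 and finishes at 3 + 2 = hour 5.
After venue unlock (finishes hour 5), table placement can start at hour 5 and finishes at hour 13.
Catering load-in needs all of table placement (finishes hour 13, plus 1-hour gap → hour 14); venue unlock (finishes hour 5). That puts its earliest start at hour 14; it finishes at 14 + 5 = hour 19.
After catering load-in (finishes hour 19, plus 1-hour gap → hour 20), the final walkthrough can start at hour 20 and finishes at hour 27.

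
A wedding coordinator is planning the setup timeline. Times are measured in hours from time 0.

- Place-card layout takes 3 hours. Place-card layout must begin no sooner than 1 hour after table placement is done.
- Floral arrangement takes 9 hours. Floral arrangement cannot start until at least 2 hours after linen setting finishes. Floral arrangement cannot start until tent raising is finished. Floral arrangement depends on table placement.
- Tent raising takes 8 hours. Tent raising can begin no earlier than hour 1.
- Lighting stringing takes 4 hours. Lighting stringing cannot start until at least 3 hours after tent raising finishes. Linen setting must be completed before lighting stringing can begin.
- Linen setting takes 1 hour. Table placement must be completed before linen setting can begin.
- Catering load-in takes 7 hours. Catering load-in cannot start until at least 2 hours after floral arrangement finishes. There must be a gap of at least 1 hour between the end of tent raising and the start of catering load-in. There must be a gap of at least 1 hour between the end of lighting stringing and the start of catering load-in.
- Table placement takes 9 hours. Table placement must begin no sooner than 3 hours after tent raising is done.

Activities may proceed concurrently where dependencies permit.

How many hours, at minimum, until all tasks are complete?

42

After its own release at hour 1, tent raising can start at hour 1 and finishes at hour 9.
Table placement waits on tent raising (finishes hour 9, plus 3-hour gap → hour 12), so it starts at hour 12 and finishes at 12 + 9 = hour 21.
Place-card layout waits on table placement (finishes hour 21, plus 1-hour gap → hour 22), so it starts at hour 22 and finishes at 22 + 3 = hour 25.
Linen setting waits on table placement (finishes hour 21), so it starts at hour 21 and finishes at 21 + 1 = hour 22.
Lighting stringing needs all of tent raising (finishes hour 9, plus 3-hour gap → hour 12); linen setting (finishes hour 22). That puts its earliest start at hour 22; it finishes at 22 + 4 = hour 26.
Floral arrangement has to wait for linen setting (finishes hour 22, plus 2-hour gap → hour 24); tent raising (finishes hour 9); table placement (finishes hour 21). The latest of these is hour 24, so floral arrangement runs hour 24 to 24 + 9 = hour 33.
For catering load-in: floral arrangement (finishes hour 33, plus 2-hour gap → hour 35); tent raising (finishes hour 9, plus 1-hour gap → hour 10); lighting stringing (finishes hour 26, plus 1-hour gap → hour 27). Taking the maximum gives a start of hour 35, and it finishes at 35 + 7 = hour 42.
All tasks are finished once the last one completes. Finish times: Tent raising at 9, Table placement at 21, Linen setting at 22, Floral arrangement at 33, Lighting stringing at 26, Catering load-in at 42, Place-card layout at 25. The latest is hour 42.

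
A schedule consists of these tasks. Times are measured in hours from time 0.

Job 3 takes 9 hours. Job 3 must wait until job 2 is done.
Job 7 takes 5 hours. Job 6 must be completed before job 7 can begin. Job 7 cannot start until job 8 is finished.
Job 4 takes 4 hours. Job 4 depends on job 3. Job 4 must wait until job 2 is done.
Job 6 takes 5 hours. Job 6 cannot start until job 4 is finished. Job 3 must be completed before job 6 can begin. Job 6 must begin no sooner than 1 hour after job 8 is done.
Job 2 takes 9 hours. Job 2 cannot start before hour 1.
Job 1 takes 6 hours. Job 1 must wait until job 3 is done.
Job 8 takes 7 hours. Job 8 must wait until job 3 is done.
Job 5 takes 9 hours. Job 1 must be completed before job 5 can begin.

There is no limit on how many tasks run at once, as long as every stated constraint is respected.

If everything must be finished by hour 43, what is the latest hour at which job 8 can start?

25

Job 7 has no dependents, so it just needs to finish by hour 43. Starting by 43 − 5 = hour 38 achieves that.
Job 6 must finish before job 7 (must start by hour 38). With a 5-hour duration, job 6 must start by 38 − 5 = hour 33.
Job 8 feeds job 6 (must start by hour 33, minus 1-hour gap → hour 32); job 7 (must start by hour 38). Taking the minimum, job 8 must finish by hour 32 and start by 32 − 7 = hour 25.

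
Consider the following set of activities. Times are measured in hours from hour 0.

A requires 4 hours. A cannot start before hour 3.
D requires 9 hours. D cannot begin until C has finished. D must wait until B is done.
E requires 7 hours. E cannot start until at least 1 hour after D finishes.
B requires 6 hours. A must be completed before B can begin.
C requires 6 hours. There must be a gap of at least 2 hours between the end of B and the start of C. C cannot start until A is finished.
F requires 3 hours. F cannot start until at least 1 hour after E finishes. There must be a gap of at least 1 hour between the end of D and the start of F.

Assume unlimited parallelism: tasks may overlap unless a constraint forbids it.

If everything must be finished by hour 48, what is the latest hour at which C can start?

21

F must finish by hour 48; it takes 3 hours, so it must start by 48 − 3 = hour 45.
Since F (must start by hour 45, minus 1-hour gap → hour 44) depends on it, E must finish by hour 44. Backing off its 7-hour duration gives a latest start of hour 37.
D feeds E (must start by hour 37, minus 1-hour gap → hour 36); F (must start by hour 45, minus 1-hour gap → hour 44). Taking the minimum, D must finish by hour 36 and start by 36 − 9 = hour 27.
C feeds into D (must start by hour 27); so C must finish by hour 27 and therefore start by hour 21.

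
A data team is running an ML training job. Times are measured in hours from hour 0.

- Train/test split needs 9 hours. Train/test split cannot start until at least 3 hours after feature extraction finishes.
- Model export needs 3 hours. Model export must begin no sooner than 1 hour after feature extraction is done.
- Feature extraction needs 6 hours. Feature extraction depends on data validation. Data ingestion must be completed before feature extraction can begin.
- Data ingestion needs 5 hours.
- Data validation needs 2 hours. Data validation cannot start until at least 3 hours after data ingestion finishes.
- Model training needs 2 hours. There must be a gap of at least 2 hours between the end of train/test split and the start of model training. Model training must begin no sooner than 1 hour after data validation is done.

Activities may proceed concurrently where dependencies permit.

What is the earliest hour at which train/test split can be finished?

Data ingestion has no prerequisites, so it starts at hour 0 and finishes at hour 5.
Data validation cannot begin until data ingestion (finishes hour 5, plus 3-hour gap → hour 8). It runs from hour 8 to 8 + 2 = hour 10.
Feature extraction cannot start until data validation (finishes hour 10); data ingestion (finishes hour 5). The controlling bound is hour 10, so feature extraction finishes at 10 + 6 = hour 16.
Train/test split cannot begin until feature extraction (finishes hour 16, plus 3-hour gap → hour 19). It runs from hour 19 to 19 + 9 = hour 28.

28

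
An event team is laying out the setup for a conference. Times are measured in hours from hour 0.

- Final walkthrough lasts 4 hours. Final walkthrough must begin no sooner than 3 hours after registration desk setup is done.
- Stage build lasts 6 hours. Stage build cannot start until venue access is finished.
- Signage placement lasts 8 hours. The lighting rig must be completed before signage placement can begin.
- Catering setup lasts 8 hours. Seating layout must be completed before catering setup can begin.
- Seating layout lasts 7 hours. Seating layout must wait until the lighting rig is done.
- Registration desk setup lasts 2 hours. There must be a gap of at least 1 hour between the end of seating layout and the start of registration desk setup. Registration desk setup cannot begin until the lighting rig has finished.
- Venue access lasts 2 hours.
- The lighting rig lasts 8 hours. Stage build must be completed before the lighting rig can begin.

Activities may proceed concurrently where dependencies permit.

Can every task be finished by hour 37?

Nothing blocks venue access, so it runs from hour 0 to hour 2.
Stage build cannot begin until venue access (finishes hour 2). It runs from hour 2 to 2 + 6 = hour 8.
The lighting rig waits on stage build (finishes hour 8), so it starts at hour 8 and finishes at 8 + 8 = hour 16.
Signage placement cannot begin until the lighting rig (finishes hour 16). It runs from hour 16 to 16 + 8 = hour 24.
Seating layout waits on the lighting rig (finishes hour 16), so it starts at hour 16 and finishes at 16 + 7 = hour 23.
After seating layout (finishes hour 23), catering setup can start at hour 23 and finishes at hour 31.
Registration desk setup has to wait for seating layout (finishes hour 23, plus 1-hour gap → hour 24); the lighting rig (finishes hour 16). The latest of these is hour 24, so registration desk setup runs hour 24 to 24 + 2 = hour 26.
Final walkthrough cannot begin until registration desk setup (finishes hour 26, plus 3-hour gap → hour 29). It runs from hour 29 to 29 + 4 = hour 33.
Every task is finished by hour 33, which is no later than the deadline of 37, so the schedule is feasible.

Yes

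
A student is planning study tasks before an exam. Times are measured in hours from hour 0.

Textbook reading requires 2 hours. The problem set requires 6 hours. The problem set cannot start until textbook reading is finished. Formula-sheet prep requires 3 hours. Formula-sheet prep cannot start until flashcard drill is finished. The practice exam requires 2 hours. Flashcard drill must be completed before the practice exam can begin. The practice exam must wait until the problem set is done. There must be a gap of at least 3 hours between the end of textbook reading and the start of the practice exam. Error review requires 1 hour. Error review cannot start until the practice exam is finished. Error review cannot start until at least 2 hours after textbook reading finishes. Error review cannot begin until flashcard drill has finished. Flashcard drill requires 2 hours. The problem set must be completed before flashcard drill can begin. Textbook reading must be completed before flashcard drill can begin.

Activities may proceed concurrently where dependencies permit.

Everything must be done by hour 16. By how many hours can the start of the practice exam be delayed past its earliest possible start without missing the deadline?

Textbook reading has no prerequisites, so it starts at hour 0 and finishes at hour 2.
The problem set waits on textbook reading (finishes hour 2), so it starts at hour 2 and finishes at 2 + 6 = hour 8.
Flashcard drill cannot start until the problem set (finishes hour 8); textbook reading (finishes hour 2). The controlling bound is hour 8, so flashcard drill finishes at 8 + 2 = hour 10.
The practice exam needs all of flashcard drill (finishes hour 10); the problem set (finishes hour 8); textbook reading (finishes hour 2, plus 3-hour gap → hour 5). That puts its earliest start at hour 10; it finishes at 10 + 2 = hour 12.

Working backward from the deadline:
Error review has no dependents, so it just needs to finish by hour 16. Starting by 16 − 1 = hour 15 achieves that.
The practice exam has to be done before error review (must start by hour 15). That means finishing by hour 15, i.e. starting by 15 − 2 = hour 13.
So the practice exam can start as early as hour 10 and as late as hour 13, giving 13 − 10 = 3 hours of slack.

3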